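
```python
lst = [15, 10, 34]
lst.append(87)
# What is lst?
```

[15, 10, 34, 87]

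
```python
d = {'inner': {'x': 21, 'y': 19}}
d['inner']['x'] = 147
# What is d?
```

After line 1: d = {'inner': {'x': 21, 'y': 19}}
After line 2 (inner x overwritten): d = {'inner': {'x': 147, 'y': 19}}

{'inner': {'x': 147, 'y': 19}}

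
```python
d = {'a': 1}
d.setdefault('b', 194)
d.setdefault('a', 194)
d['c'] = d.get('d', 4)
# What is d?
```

After line 1: d = {'a': 1}
After line 2 (setdefault adds 'b'=194): d = {'a': 1, 'b': 194}
After line 3 (setdefault 'a' no-op, already exists): d = {'a': 1, 'b': 194}
After line 4 (get('d', 4) returns default since 'd' not in d): d = {'a': 1, 'b': 194, 'c': 4}

{'a': 1, 'b': 194, 'c': 4}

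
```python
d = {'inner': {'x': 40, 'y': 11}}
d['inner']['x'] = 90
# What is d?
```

After line 1: d = {'inner': {'x': 40, 'y': 11}}
After line 2 (inner x overwritten): d = {'inner': {'x': 90, 'y': 11}}

{'inner': {'x': 90, 'y': 11}}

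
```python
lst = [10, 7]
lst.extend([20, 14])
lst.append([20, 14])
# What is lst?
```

After line 1: lst = [10, 7]
After line 2 (extend unpacks [20, 14]): lst = [10, 7, 20, 14]
After line 3 (append adds [20, 14] as single element): lst = [10, 7, 20, 14, [20, 14]]

[10, 7, 20, 14, [20, 14]]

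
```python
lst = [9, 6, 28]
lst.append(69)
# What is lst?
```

[9, 6, 28, 69]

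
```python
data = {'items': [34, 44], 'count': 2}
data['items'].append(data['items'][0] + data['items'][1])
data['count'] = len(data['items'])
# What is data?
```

After line 1: data = {'items': [34, 44], 'count': 2}
After line 2 (append 34 + 44 = 78): data = {'items': [34, 44, 78], 'count': 2}
After line 3 (count = len(items) = 3): data = {'items': [34, 44, 78], 'count': 3}

{'items': [34, 44, 78], 'count': 3}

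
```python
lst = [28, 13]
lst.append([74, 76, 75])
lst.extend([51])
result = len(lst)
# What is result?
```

After line 1: lst = [28, 13]
After line 2 (append adds [74, 76, 75] as single element): lst = [28, 13, [74, 76, 75]]
After line 3 (extend unpacks [51], adds 51): lst = [28, 13, [74, 76, 75], 51]
After line 4: result = len(lst) = 4

4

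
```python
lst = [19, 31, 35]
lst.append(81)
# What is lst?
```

[19, 31, 35, 81]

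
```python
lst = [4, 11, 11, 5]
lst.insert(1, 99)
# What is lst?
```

[4, 99, 11, 11, 5]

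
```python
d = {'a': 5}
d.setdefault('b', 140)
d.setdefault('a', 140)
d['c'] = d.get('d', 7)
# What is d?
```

After line 1: d = {'a': 5}
After line 2 (setdefault adds 'b'=140): d = {'a': 5, 'b': 140}
After line 3 (setdefault 'a' no-op, already exists): d = {'a': 5, 'b': 140}
After line 4 (get('d', 7) returns default since 'd' not in d): d = {'a': 5, 'b': 140, 'c': 7}

{'a': 5, 'b': 140, 'c': 7}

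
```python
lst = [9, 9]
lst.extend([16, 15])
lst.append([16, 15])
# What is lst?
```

After line 1: lst = [9, 9]
After line 2 (extend unpacks [16, 15]): lst = [9, 9, 16, 15]
After line 3 (append adds [16, 15] as single element): lst = [9, 9, 16, 15, [16, 15]]

[9, 9, 16, 15, [16, 15]]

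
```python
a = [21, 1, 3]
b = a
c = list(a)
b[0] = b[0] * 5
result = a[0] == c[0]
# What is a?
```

After line 1: a = [21, 1, 3]
After line 2 (b = a, alias): a = [21, 1, 3], b = [21, 1, 3]
After line 3 (c = list(a) is a copy, new object): c = [21, 1, 3]
After line 4 (b[0] = 21 * 5 = 105; mutates shared a/b): a = b = [105, 1, 3], c = [21, 1, 3]
After line 5 (a[0] = 105, c[0] = 21; result = False)

[105, 1, 3]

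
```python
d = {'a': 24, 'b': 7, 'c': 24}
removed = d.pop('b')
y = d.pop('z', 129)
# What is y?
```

After line 1: d = {'a': 24, 'b': 7, 'c': 24}
After line 2 (pop 'b' returns 7): d = {'a': 24, 'c': 24}, removed = 7
After line 3 (pop 'z' missing, returns default 129): d = {'a': 24, 'c': 24}, y = 129

129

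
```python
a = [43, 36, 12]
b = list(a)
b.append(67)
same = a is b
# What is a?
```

After line 1: a = [43, 36, 12]
After line 2 (b = list(a) is a shallow copy, new object): a = [43, 36, 12], b = [43, 36, 12]
After line 3 (append only mutates b): a = [43, 36, 12], b = [43, 36, 12, 67]
After line 4 (same = a is b; different objects -> False): same = False

[43, 36, 12]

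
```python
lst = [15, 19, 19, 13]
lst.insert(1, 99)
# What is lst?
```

[15, 99, 19, 19, 13]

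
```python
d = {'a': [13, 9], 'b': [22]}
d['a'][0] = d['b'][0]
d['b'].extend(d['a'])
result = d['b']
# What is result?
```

After line 1: d = {'a': [13, 9], 'b': [22]}
After line 2 (a[0] = b[0] = 22): d = {'a': [22, 9], 'b': [22]}
After line 3 (b.extend(a) appends [22, 9]): d = {'a': [22, 9], 'b': [22, 22, 9]}
After line 4: result = d['b'] = [22, 22, 9]

[22, 22, 9]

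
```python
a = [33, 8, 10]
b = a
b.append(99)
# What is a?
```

After line 1: a = [33, 8, 10]
After line 2 (b = a is an alias, same object): a = [33, 8, 10], b = [33, 8, 10]
After line 3 (b.append mutates the shared list): a = [33, 8, 10, 99], b = [33, 8, 10, 99]

[33, 8, 10, 99]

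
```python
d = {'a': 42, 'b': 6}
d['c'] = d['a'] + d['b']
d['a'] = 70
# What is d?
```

After line 1: d = {'a': 42, 'b': 6}
After line 2 (d['c'] = 42 + 6): d = {'a': 42, 'b': 6, 'c': 48}
After line 3: d = {'a': 70, 'b': 6, 'c': 48}

{'a': 70, 'b': 6, 'c': 48}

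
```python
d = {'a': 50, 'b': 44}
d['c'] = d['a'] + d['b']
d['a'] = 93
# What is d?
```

After line 1: d = {'a': 50, 'b': 44}
After line 2 (d['c'] = 50 + 44): d = {'a': 50, 'b': 44, 'c': 94}
After line 3: d = {'a': 93, 'b': 44, 'c': 94}

{'a': 93, 'b': 44, 'c': 94}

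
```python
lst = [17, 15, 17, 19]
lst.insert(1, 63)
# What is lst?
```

[17, 63, 15, 17, 19]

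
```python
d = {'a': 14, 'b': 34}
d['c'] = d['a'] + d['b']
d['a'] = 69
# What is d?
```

After line 1: d = {'a': 14, 'b': 34}
After line 2 (d['c'] = 14 + 34): d = {'a': 14, 'b': 34, 'c': 48}
After line 3: d = {'a': 69, 'b': 34, 'c': 48}

{'a': 69, 'b': 34, 'c': 48}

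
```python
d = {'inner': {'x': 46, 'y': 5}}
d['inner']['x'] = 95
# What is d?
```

After line 1: d = {'inner': {'x': 46, 'y': 5}}
After line 2 (inner x overwritten): d = {'inner': {'x': 95, 'y': 5}}

{'inner': {'x': 95, 'y': 5}}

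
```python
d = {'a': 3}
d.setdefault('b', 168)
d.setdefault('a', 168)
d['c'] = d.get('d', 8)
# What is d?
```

After line 1: d = {'a': 3}
After line 2 (setdefault adds 'b'=168): d = {'a': 3, 'b': 168}
After line 3 (setdefault 'a' no-op, already exists): d = {'a': 3, 'b': 168}
After line 4 (get('d', 8) returns default since 'd' not in d): d = {'a': 3, 'b': 168, 'c': 8}

{'a': 3, 'b': 168, 'c': 8}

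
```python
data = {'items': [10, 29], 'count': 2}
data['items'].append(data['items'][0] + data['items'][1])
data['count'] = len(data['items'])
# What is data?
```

After line 1: data = {'items': [10, 29], 'count': 2}
After line 2 (append 10 + 29 = 39): data = {'items': [10, 29, 39], 'count': 2}
After line 3 (count = len(items) = 3): data = {'items': [10, 29, 39], 'count': 3}

{'items': [10, 29, 39], 'count': 3}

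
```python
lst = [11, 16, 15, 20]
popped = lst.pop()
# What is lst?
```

[11, 16, 15]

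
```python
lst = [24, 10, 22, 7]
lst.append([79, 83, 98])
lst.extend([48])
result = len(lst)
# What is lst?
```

After line 1: lst = [24, 10, 22, 7]
After line 2 (append adds [79, 83, 98] as single element): lst = [24, 10, 22, 7, [79, 83, 98]]
After line 3 (extend unpacks [48], adds 48): lst = [24, 10, 22, 7, [79, 83, 98], 48]
After line 4: result = len(lst) = 6

[24, 10, 22, 7, [79, 83, 98], 48]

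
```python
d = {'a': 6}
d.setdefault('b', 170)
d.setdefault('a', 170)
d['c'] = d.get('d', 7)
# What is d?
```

After line 1: d = {'a': 6}
After line 2 (setdefault adds 'b'=170): d = {'a': 6, 'b': 170}
After line 3 (setdefault 'a' no-op, already exists): d = {'a': 6, 'b': 170}
After line 4 (get('d', 7) returns default since 'd' not in d): d = {'a': 6, 'b': 170, 'c': 7}

{'a': 6, 'b': 170, 'c': 7}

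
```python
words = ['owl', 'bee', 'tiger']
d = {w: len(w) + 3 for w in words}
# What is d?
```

{'owl': 6, 'bee': 6, 'tiger': 8}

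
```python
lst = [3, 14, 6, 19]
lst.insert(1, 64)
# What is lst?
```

[3, 64, 14, 6, 19]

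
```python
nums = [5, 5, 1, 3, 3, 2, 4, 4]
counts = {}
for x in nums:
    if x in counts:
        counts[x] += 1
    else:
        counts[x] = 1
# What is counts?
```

Initial: counts = {}, nums = [5, 5, 1, 3, 3, 2, 4, 4]
See 5: counts = {5: 1}
See 5: counts = {5: 2}
See 1: counts = {5: 2, 1: 1}
See 3: counts = {5: 2, 1: 1, 3: 1}
See 3: counts = {5: 2, 1: 1, 3: 2}
See 2: counts = {5: 2, 1: 1, 3: 2, 2: 1}
See 4: counts = {5: 2, 1: 1, 3: 2, 2: 1, 4: 1}
See 4: counts = {5: 2, 1: 1, 3: 2, 2: 1, 4: 2}

{5: 2, 1: 1, 3: 2, 2: 1, 4: 2}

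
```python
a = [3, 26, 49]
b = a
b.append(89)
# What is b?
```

After line 1: a = [3, 26, 49]
After line 2 (b = a is an alias, same object): a = [3, 26, 49], b = [3, 26, 49]
After line 3 (b.append mutates the shared list): a = [3, 26, 49, 89], b = [3, 26, 49, 89]

[3, 26, 49, 89]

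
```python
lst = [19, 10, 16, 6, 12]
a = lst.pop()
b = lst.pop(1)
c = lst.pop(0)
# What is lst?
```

After line 1: lst = [19, 10, 16, 6, 12]
After line 2 (pop() -> a = 12): lst = [19, 10, 16, 6]
After line 3 (pop(1) -> b = 10): lst = [19, 16, 6]
After line 4 (pop(0) -> c = 19): lst = [16, 6]

[16, 6]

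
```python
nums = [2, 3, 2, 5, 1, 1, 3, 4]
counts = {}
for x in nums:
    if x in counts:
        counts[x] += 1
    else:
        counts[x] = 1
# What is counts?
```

Initial: counts = {}, nums = [2, 3, 2, 5, 1, 1, 3, 4]
See 2: counts = {2: 1}
See 3: counts = {2: 1, 3: 1}
See 2: counts = {2: 2, 3: 1}
See 5: counts = {2: 2, 3: 1, 5: 1}
See 1: counts = {2: 2, 3: 1, 5: 1, 1: 1}
See 1: counts = {2: 2, 3: 1, 5: 1, 1: 2}
See 3: counts = {2: 2, 3: 2, 5: 1, 1: 2}
See 4: counts = {2: 2, 3: 2, 5: 1, 1: 2, 4: 1}

{2: 2, 3: 2, 5: 1, 1: 2, 4: 1}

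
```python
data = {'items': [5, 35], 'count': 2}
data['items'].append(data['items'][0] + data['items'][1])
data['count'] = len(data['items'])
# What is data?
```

After line 1: data = {'items': [5, 35], 'count': 2}
After line 2 (append 5 + 35 = 40): data = {'items': [5, 35, 40], 'count': 2}
After line 3 (count = len(items) = 3): data = {'items': [5, 35, 40], 'count': 3}

{'items': [5, 35, 40], 'count': 3}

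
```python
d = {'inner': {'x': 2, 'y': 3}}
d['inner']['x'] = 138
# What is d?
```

After line 1: d = {'inner': {'x': 2, 'y': 3}}
After line 2 (inner x overwritten): d = {'inner': {'x': 138, 'y': 3}}

{'inner': {'x': 138, 'y': 3}}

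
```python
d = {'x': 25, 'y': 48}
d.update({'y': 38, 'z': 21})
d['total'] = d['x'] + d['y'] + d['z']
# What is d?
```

After line 1: d = {'x': 25, 'y': 48}
After line 2 (y overwritten, z added): d = {'x': 25, 'y': 38, 'z': 21}
After line 3 (total = 25 + 38 + 21 = 84): d = {'x': 25, 'y': 38, 'z': 21, 'total': 84}

{'x': 25, 'y': 38, 'z': 21, 'total': 84}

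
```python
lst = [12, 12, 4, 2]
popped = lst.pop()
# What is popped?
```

2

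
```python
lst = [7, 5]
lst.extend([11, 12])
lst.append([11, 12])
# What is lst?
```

After line 1: lst = [7, 5]
After line 2 (extend unpacks [11, 12]): lst = [7, 5, 11, 12]
After line 3 (append adds [11, 12] as single element): lst = [7, 5, 11, 12, [11, 12]]

[7, 5, 11, 12, [11, 12]]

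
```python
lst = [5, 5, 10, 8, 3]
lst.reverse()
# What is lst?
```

[3, 8, 10, 5, 5]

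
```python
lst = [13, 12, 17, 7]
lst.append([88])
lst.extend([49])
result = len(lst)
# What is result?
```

After line 1: lst = [13, 12, 17, 7]
After line 2 (append adds [88] as single element): lst = [13, 12, 17, 7, [88]]
After line 3 (extend unpacks [49], adds 49): lst = [13, 12, 17, 7, [88], 49]
After line 4: result = len(lst) = 6

6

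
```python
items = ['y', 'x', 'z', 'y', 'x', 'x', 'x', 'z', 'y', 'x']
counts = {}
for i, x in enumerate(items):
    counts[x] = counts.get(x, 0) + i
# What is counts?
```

Initial: counts = {}, items = ['y', 'x', 'z', 'y', 'x', 'x', 'x', 'z', 'y', 'x']
i=0, x='y': counts = {'y': 0}
i=1, x='x': counts = {'y': 0, 'x': 1}
i=2, x='z': counts = {'y': 0, 'x': 1, 'z': 2}
i=3, x='y': counts = {'y': 3, 'x': 1, 'z': 2}
i=4, x='x': counts = {'y': 3, 'x': 5, 'z': 2}
i=5, x='x': counts = {'y': 3, 'x': 10, 'z': 2}
i=6, x='x': counts = {'y': 3, 'x': 16, 'z': 2}
i=7, x='z': counts = {'y': 3, 'x': 16, 'z': 9}
i=8, x='y': counts = {'y': 11, 'x': 16, 'z': 9}
i=9, x='x': counts = {'y': 11, 'x': 25, 'z': 9}

{'y': 11, 'x': 25, 'z': 9}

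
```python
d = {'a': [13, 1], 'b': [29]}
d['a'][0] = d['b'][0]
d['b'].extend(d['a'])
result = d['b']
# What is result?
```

After line 1: d = {'a': [13, 1], 'b': [29]}
After line 2 (a[0] = b[0] = 29): d = {'a': [29, 1], 'b': [29]}
After line 3 (b.extend(a) appends [29, 1]): d = {'a': [29, 1], 'b': [29, 29, 1]}
After line 4: result = d['b'] = [29, 29, 1]

[29, 29, 1]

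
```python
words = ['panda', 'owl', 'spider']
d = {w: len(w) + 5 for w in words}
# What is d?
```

{'panda': 10, 'owl': 8, 'spider': 11}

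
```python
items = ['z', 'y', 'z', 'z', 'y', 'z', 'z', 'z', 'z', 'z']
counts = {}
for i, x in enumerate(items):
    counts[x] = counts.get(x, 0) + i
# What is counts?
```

Initial: counts = {}, items = ['z', 'y', 'z', 'z', 'y', 'z', 'z', 'z', 'z', 'z']
i=0, x='z': counts = {'z': 0}
i=1, x='y': counts = {'z': 0, 'y': 1}
i=2, x='z': counts = {'z': 2, 'y': 1}
i=3, x='z': counts = {'z': 5, 'y': 1}
i=4, x='y': counts = {'z': 5, 'y': 5}
i=5, x='z': counts = {'z': 10, 'y': 5}
i=6, x='z': counts = {'z': 16, 'y': 5}
i=7, x='z': counts = {'z': 23, 'y': 5}
i=8, x='z': counts = {'z': 31, 'y': 5}
i=9, x='z': counts = {'z': 40, 'y': 5}

{'z': 40, 'y': 5}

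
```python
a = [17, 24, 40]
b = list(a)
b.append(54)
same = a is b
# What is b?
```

After line 1: a = [17, 24, 40]
After line 2 (b = list(a) is a shallow copy, new object): a = [17, 24, 40], b = [17, 24, 40]
After line 3 (append only mutates b): a = [17, 24, 40], b = [17, 24, 40, 54]
After line 4 (same = a is b; different objects -> False): same = False

[17, 24, 40, 54]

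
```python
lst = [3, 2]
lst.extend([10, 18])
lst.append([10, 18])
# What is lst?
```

After line 1: lst = [3, 2]
After line 2 (extend unpacks [10, 18]): lst = [3, 2, 10, 18]
After line 3 (append adds [10, 18] as single element): lst = [3, 2, 10, 18, [10, 18]]

[3, 2, 10, 18, [10, 18]]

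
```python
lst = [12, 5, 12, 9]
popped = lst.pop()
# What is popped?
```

9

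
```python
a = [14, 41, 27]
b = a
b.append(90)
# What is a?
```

After line 1: a = [14, 41, 27]
After line 2 (b = a is an alias, same object): a = [14, 41, 27], b = [14, 41, 27]
After line 3 (b.append mutates the shared list): a = [14, 41, 27, 90], b = [14, 41, 27, 90]

[14, 41, 27, 90]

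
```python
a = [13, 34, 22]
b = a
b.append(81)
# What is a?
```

After line 1: a = [13, 34, 22]
After line 2 (b = a is an alias, same object): a = [13, 34, 22], b = [13, 34, 22]
After line 3 (b.append mutates the shared list): a = [13, 34, 22, 81], b = [13, 34, 22, 81]

[13, 34, 22, 81]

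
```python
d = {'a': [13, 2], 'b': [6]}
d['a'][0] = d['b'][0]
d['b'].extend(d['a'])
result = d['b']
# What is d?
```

After line 1: d = {'a': [13, 2], 'b': [6]}
After line 2 (a[0] = b[0] = 6): d = {'a': [6, 2], 'b': [6]}
After line 3 (b.extend(a) appends [6, 2]): d = {'a': [6, 2], 'b': [6, 6, 2]}
After line 4: result = d['b'] = [6, 6, 2]

{'a': [6, 2], 'b': [6, 6, 2]}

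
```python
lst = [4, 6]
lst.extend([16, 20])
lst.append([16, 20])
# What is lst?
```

After line 1: lst = [4, 6]
After line 2 (extend unpacks [16, 20]): lst = [4, 6, 16, 20]
After line 3 (append adds [16, 20] as single element): lst = [4, 6, 16, 20, [16, 20]]

[4, 6, 16, 20, [16, 20]]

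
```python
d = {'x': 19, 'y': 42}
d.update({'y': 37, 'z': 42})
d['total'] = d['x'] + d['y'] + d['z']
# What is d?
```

After line 1: d = {'x': 19, 'y': 42}
After line 2 (y overwritten, z added): d = {'x': 19, 'y': 37, 'z': 42}
After line 3 (total = 19 + 37 + 42 = 98): d = {'x': 19, 'y': 37, 'z': 42, 'total': 98}

{'x': 19, 'y': 37, 'z': 42, 'total': 98}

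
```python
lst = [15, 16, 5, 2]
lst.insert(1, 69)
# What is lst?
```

[15, 69, 16, 5, 2]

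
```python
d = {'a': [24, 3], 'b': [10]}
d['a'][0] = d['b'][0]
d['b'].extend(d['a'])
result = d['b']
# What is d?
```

After line 1: d = {'a': [24, 3], 'b': [10]}
After line 2 (a[0] = b[0] = 10): d = {'a': [10, 3], 'b': [10]}
After line 3 (b.extend(a) appends [10, 3]): d = {'a': [10, 3], 'b': [10, 10, 3]}
After line 4: result = d['b'] = [10, 10, 3]

{'a': [10, 3], 'b': [10, 10, 3]}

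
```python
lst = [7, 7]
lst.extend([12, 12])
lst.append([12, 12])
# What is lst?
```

After line 1: lst = [7, 7]
After line 2 (extend unpacks [12, 12]): lst = [7, 7, 12, 12]
After line 3 (append adds [12, 12] as single element): lst = [7, 7, 12, 12, [12, 12]]

[7, 7, 12, 12, [12, 12]]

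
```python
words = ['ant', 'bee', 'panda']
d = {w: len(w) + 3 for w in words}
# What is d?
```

{'ant': 6, 'bee': 6, 'panda': 8}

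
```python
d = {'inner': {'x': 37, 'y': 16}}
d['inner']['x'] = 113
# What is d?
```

After line 1: d = {'inner': {'x': 37, 'y': 16}}
After line 2 (inner x overwritten): d = {'inner': {'x': 113, 'y': 16}}

{'inner': {'x': 113, 'y': 16}}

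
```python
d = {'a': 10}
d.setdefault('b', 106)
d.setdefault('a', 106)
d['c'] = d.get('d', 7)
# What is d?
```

After line 1: d = {'a': 10}
After line 2 (setdefault adds 'b'=106): d = {'a': 10, 'b': 106}
After line 3 (setdefault 'a' no-op, already exists): d = {'a': 10, 'b': 106}
After line 4 (get('d', 7) returns default since 'd' not in d): d = {'a': 10, 'b': 106, 'c': 7}

{'a': 10, 'b': 106, 'c': 7}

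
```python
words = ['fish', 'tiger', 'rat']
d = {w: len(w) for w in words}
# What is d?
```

{'fish': 4, 'tiger': 5, 'rat': 3}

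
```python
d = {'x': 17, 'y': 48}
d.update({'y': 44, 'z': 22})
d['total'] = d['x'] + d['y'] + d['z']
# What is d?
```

After line 1: d = {'x': 17, 'y': 48}
After line 2 (y overwritten, z added): d = {'x': 17, 'y': 44, 'z': 22}
After line 3 (total = 17 + 44 + 22 = 83): d = {'x': 17, 'y': 44, 'z': 22, 'total': 83}

{'x': 17, 'y': 44, 'z': 22, 'total': 83}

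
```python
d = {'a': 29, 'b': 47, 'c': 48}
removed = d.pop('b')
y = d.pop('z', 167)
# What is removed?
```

After line 1: d = {'a': 29, 'b': 47, 'c': 48}
After line 2 (pop 'b' returns 47): d = {'a': 29, 'c': 48}, removed = 47
After line 3 (pop 'z' missing, returns default 167): d = {'a': 29, 'c': 48}, y = 167

47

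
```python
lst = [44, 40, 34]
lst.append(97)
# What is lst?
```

[44, 40, 34, 97]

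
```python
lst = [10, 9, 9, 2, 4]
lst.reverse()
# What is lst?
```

[4, 2, 9, 9, 10]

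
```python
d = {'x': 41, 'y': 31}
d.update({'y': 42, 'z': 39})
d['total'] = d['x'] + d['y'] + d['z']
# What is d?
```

After line 1: d = {'x': 41, 'y': 31}
After line 2 (y overwritten, z added): d = {'x': 41, 'y': 42, 'z': 39}
After line 3 (total = 41 + 42 + 39 = 122): d = {'x': 41, 'y': 42, 'z': 39, 'total': 122}

{'x': 41, 'y': 42, 'z': 39, 'total': 122}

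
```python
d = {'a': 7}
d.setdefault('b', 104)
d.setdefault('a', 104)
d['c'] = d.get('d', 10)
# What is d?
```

After line 1: d = {'a': 7}
After line 2 (setdefault adds 'b'=104): d = {'a': 7, 'b': 104}
After line 3 (setdefault 'a' no-op, already exists): d = {'a': 7, 'b': 104}
After line 4 (get('d', 10) returns default since 'd' not in d): d = {'a': 7, 'b': 104, 'c': 10}

{'a': 7, 'b': 104, 'c': 10}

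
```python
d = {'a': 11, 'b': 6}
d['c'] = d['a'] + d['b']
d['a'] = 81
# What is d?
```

After line 1: d = {'a': 11, 'b': 6}
After line 2 (d['c'] = 11 + 6): d = {'a': 11, 'b': 6, 'c': 17}
After line 3: d = {'a': 81, 'b': 6, 'c': 17}

{'a': 81, 'b': 6, 'c': 17}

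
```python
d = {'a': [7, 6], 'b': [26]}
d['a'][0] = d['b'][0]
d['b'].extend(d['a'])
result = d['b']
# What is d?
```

After line 1: d = {'a': [7, 6], 'b': [26]}
After line 2 (a[0] = b[0] = 26): d = {'a': [26, 6], 'b': [26]}
After line 3 (b.extend(a) appends [26, 6]): d = {'a': [26, 6], 'b': [26, 26, 6]}
After line 4: result = d['b'] = [26, 26, 6]

{'a': [26, 6], 'b': [26, 26, 6]}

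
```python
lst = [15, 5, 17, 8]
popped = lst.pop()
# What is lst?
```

[15, 5, 17]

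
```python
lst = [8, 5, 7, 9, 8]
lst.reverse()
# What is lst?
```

[8, 9, 7, 5, 8]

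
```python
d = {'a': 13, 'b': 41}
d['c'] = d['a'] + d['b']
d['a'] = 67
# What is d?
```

After line 1: d = {'a': 13, 'b': 41}
After line 2 (d['c'] = 13 + 41): d = {'a': 13, 'b': 41, 'c': 54}
After line 3: d = {'a': 67, 'b': 41, 'c': 54}

{'a': 67, 'b': 41, 'c': 54}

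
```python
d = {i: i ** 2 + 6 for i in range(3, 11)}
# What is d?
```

{3: 15, 4: 22, 5: 31, 6: 42, 7: 55, 8: 70, 9: 87, 10: 106}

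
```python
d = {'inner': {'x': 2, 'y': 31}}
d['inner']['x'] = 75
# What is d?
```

After line 1: d = {'inner': {'x': 2, 'y': 31}}
After line 2 (inner x overwritten): d = {'inner': {'x': 75, 'y': 31}}

{'inner': {'x': 75, 'y': 31}}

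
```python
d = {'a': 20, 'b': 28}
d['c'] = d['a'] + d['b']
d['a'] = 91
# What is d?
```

After line 1: d = {'a': 20, 'b': 28}
After line 2 (d['c'] = 20 + 28): d = {'a': 20, 'b': 28, 'c': 48}
After line 3: d = {'a': 91, 'b': 28, 'c': 48}

{'a': 91, 'b': 28, 'c': 48}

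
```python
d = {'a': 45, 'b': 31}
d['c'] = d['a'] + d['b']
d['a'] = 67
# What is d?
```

After line 1: d = {'a': 45, 'b': 31}
After line 2 (d['c'] = 45 + 31): d = {'a': 45, 'b': 31, 'c': 76}
After line 3: d = {'a': 67, 'b': 31, 'c': 76}

{'a': 67, 'b': 31, 'c': 76}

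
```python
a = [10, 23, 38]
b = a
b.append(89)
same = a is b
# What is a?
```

After line 1: a = [10, 23, 38]
After line 2 (b = a is an alias, same object): a = [10, 23, 38], b = [10, 23, 38]
After line 3 (b.append mutates the shared list): a = [10, 23, 38, 89], b = [10, 23, 38, 89]
After line 4 (same = a is b; same object -> True): same = True

[10, 23, 38, 89]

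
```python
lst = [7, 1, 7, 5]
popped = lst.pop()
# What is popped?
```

5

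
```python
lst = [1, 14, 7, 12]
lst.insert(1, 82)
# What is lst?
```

[1, 82, 14, 7, 12]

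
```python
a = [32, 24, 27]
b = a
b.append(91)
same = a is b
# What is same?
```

After line 1: a = [32, 24, 27]
After line 2 (b = a is an alias, same object): a = [32, 24, 27], b = [32, 24, 27]
After line 3 (b.append mutates the shared list): a = [32, 24, 27, 91], b = [32, 24, 27, 91]
After line 4 (same = a is b; same object -> True): same = True

True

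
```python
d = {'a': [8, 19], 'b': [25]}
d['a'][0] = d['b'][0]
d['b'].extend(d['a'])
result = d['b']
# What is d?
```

After line 1: d = {'a': [8, 19], 'b': [25]}
After line 2 (a[0] = b[0] = 25): d = {'a': [25, 19], 'b': [25]}
After line 3 (b.extend(a) appends [25, 19]): d = {'a': [25, 19], 'b': [25, 25, 19]}
After line 4: result = d['b'] = [25, 25, 19]

{'a': [25, 19], 'b': [25, 25, 19]}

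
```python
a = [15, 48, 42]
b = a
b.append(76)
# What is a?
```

After line 1: a = [15, 48, 42]
After line 2 (b = a is an alias, same object): a = [15, 48, 42], b = [15, 48, 42]
After line 3 (b.append mutates the shared list): a = [15, 48, 42, 76], b = [15, 48, 42, 76]

[15, 48, 42, 76]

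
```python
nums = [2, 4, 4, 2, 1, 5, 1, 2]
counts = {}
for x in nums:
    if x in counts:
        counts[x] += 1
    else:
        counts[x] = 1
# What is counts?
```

Initial: counts = {}, nums = [2, 4, 4, 2, 1, 5, 1, 2]
See 2: counts = {2: 1}
See 4: counts = {2: 1, 4: 1}
See 4: counts = {2: 1, 4: 2}
See 2: counts = {2: 2, 4: 2}
See 1: counts = {2: 2, 4: 2, 1: 1}
See 5: counts = {2: 2, 4: 2, 1: 1, 5: 1}
See 1: counts = {2: 2, 4: 2, 1: 2, 5: 1}
See 2: counts = {2: 3, 4: 2, 1: 2, 5: 1}

{2: 3, 4: 2, 1: 2, 5: 1}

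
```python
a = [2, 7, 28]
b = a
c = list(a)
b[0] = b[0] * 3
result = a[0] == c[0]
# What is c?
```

After line 1: a = [2, 7, 28]
After line 2 (b = a, alias): a = [2, 7, 28], b = [2, 7, 28]
After line 3 (c = list(a) is a copy, new object): c = [2, 7, 28]
After line 4 (b[0] = 2 * 3 = 6; mutates shared a/b): a = b = [6, 7, 28], c = [2, 7, 28]
After line 5 (a[0] = 6, c[0] = 2; result = False)

[2, 7, 28]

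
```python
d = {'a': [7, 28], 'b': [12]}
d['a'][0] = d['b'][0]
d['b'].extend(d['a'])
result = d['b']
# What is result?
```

After line 1: d = {'a': [7, 28], 'b': [12]}
After line 2 (a[0] = b[0] = 12): d = {'a': [12, 28], 'b': [12]}
After line 3 (b.extend(a) appends [12, 28]): d = {'a': [12, 28], 'b': [12, 12, 28]}
After line 4: result = d['b'] = [12, 12, 28]

[12, 12, 28]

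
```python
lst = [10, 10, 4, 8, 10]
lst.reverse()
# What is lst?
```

[10, 8, 4, 10, 10]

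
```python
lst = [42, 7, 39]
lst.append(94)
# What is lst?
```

[42, 7, 39, 94]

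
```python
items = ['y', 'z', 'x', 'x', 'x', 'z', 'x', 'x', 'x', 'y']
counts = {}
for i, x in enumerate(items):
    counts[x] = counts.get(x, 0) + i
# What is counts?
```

Initial: counts = {}, items = ['y', 'z', 'x', 'x', 'x', 'z', 'x', 'x', 'x', 'y']
i=0, x='y': counts = {'y': 0}
i=1, x='z': counts = {'y': 0, 'z': 1}
i=2, x='x': counts = {'y': 0, 'z': 1, 'x': 2}
i=3, x='x': counts = {'y': 0, 'z': 1, 'x': 5}
i=4, x='x': counts = {'y': 0, 'z': 1, 'x': 9}
i=5, x='z': counts = {'y': 0, 'z': 6, 'x': 9}
i=6, x='x': counts = {'y': 0, 'z': 6, 'x': 15}
i=7, x='x': counts = {'y': 0, 'z': 6, 'x': 22}
i=8, x='x': counts = {'y': 0, 'z': 6, 'x': 30}
i=9, x='y': counts = {'y': 9, 'z': 6, 'x': 30}

{'y': 9, 'z': 6, 'x': 30}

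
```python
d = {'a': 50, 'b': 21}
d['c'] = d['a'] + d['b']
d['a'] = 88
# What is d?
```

After line 1: d = {'a': 50, 'b': 21}
After line 2 (d['c'] = 50 + 21): d = {'a': 50, 'b': 21, 'c': 71}
After line 3: d = {'a': 88, 'b': 21, 'c': 71}

{'a': 88, 'b': 21, 'c': 71}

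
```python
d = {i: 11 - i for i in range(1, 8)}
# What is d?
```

{1: 10, 2: 9, 3: 8, 4: 7, 5: 6, 6: 5, 7: 4}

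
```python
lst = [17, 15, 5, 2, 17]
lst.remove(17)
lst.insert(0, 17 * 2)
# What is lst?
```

After line 1: lst = [17, 15, 5, 2, 17]
After line 2 (remove first 17): lst = [15, 5, 2, 17]
After line 3 (insert 34 at index 0): lst = [34, 15, 5, 2, 17]

[34, 15, 5, 2, 17]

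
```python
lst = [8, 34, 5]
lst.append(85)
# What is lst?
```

[8, 34, 5, 85]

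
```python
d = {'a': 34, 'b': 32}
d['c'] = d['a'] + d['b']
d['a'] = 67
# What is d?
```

After line 1: d = {'a': 34, 'b': 32}
After line 2 (d['c'] = 34 + 32): d = {'a': 34, 'b': 32, 'c': 66}
After line 3: d = {'a': 67, 'b': 32, 'c': 66}

{'a': 67, 'b': 32, 'c': 66}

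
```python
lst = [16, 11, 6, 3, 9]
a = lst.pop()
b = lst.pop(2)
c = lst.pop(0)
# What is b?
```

After line 1: lst = [16, 11, 6, 3, 9]
After line 2 (pop() -> a = 9): lst = [16, 11, 6, 3]
After line 3 (pop(2) -> b = 6): lst = [16, 11, 3]
After line 4 (pop(0) -> c = 16): lst = [11, 3]

6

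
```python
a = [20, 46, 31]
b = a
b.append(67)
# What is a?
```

After line 1: a = [20, 46, 31]
After line 2 (b = a is an alias, same object): a = [20, 46, 31], b = [20, 46, 31]
After line 3 (b.append mutates the shared list): a = [20, 46, 31, 67], b = [20, 46, 31, 67]

[20, 46, 31, 67]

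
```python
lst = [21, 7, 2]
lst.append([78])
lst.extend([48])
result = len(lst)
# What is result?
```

After line 1: lst = [21, 7, 2]
After line 2 (append adds [78] as single element): lst = [21, 7, 2, [78]]
After line 3 (extend unpacks [48], adds 48): lst = [21, 7, 2, [78], 48]
After line 4: result = len(lst) = 5

5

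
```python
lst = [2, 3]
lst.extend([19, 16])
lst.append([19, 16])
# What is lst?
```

After line 1: lst = [2, 3]
After line 2 (extend unpacks [19, 16]): lst = [2, 3, 19, 16]
After line 3 (append adds [19, 16] as single element): lst = [2, 3, 19, 16, [19, 16]]

[2, 3, 19, 16, [19, 16]]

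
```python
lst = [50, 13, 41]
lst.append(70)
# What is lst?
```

[50, 13, 41, 70]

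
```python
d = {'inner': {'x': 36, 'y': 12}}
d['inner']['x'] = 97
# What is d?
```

After line 1: d = {'inner': {'x': 36, 'y': 12}}
After line 2 (inner x overwritten): d = {'inner': {'x': 97, 'y': 12}}

{'inner': {'x': 97, 'y': 12}}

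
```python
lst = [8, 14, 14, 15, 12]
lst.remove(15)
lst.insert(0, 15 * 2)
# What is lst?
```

After line 1: lst = [8, 14, 14, 15, 12]
After line 2 (remove first 15): lst = [8, 14, 14, 12]
After line 3 (insert 30 at index 0): lst = [30, 8, 14, 14, 12]

[30, 8, 14, 14, 12]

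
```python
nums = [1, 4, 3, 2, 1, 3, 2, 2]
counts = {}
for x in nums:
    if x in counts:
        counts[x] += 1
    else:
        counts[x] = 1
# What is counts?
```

Initial: counts = {}, nums = [1, 4, 3, 2, 1, 3, 2, 2]
See 1: counts = {1: 1}
See 4: counts = {1: 1, 4: 1}
See 3: counts = {1: 1, 4: 1, 3: 1}
See 2: counts = {1: 1, 4: 1, 3: 1, 2: 1}
See 1: counts = {1: 2, 4: 1, 3: 1, 2: 1}
See 3: counts = {1: 2, 4: 1, 3: 2, 2: 1}
See 2: counts = {1: 2, 4: 1, 3: 2, 2: 2}
See 2: counts = {1: 2, 4: 1, 3: 2, 2: 3}

{1: 2, 4: 1, 3: 2, 2: 3}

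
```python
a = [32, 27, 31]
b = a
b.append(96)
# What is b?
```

After line 1: a = [32, 27, 31]
After line 2 (b = a is an alias, same object): a = [32, 27, 31], b = [32, 27, 31]
After line 3 (b.append mutates the shared list): a = [32, 27, 31, 96], b = [32, 27, 31, 96]

[32, 27, 31, 96]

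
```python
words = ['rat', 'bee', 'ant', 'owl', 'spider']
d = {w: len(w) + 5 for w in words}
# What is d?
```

{'rat': 8, 'bee': 8, 'ant': 8, 'owl': 8, 'spider': 11}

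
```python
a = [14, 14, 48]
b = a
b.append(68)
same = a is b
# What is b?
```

After line 1: a = [14, 14, 48]
After line 2 (b = a is an alias, same object): a = [14, 14, 48], b = [14, 14, 48]
After line 3 (b.append mutates the shared list): a = [14, 14, 48, 68], b = [14, 14, 48, 68]
After line 4 (same = a is b; same object -> True): same = True

[14, 14, 48, 68]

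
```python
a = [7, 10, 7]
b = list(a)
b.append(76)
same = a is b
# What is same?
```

After line 1: a = [7, 10, 7]
After line 2 (b = list(a) is a shallow copy, new object): a = [7, 10, 7], b = [7, 10, 7]
After line 3 (append only mutates b): a = [7, 10, 7], b = [7, 10, 7, 76]
After line 4 (same = a is b; different objects -> False): same = False

False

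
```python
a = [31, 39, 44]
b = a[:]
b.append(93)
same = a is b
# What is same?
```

After line 1: a = [31, 39, 44]
After line 2 (b = a[:] is a shallow copy, new object): a = [31, 39, 44], b = [31, 39, 44]
After line 3 (append only mutates b): a = [31, 39, 44], b = [31, 39, 44, 93]
After line 4 (same = a is b; different objects -> False): same = False

False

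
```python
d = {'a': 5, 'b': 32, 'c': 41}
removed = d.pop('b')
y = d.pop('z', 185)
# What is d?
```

After line 1: d = {'a': 5, 'b': 32, 'c': 41}
After line 2 (pop 'b' returns 32): d = {'a': 5, 'c': 41}, removed = 32
After line 3 (pop 'z' missing, returns default 185): d = {'a': 5, 'c': 41}, y = 185

{'a': 5, 'c': 41}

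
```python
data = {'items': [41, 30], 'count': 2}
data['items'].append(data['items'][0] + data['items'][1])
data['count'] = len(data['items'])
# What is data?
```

After line 1: data = {'items': [41, 30], 'count': 2}
After line 2 (append 41 + 30 = 71): data = {'items': [41, 30, 71], 'count': 2}
After line 3 (count = len(items) = 3): data = {'items': [41, 30, 71], 'count': 3}

{'items': [41, 30, 71], 'count': 3}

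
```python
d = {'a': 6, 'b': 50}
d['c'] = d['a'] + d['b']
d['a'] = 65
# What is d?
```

After line 1: d = {'a': 6, 'b': 50}
After line 2 (d['c'] = 6 + 50): d = {'a': 6, 'b': 50, 'c': 56}
After line 3: d = {'a': 65, 'b': 50, 'c': 56}

{'a': 65, 'b': 50, 'c': 56}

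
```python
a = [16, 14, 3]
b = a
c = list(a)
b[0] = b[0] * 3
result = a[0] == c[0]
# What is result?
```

After line 1: a = [16, 14, 3]
After line 2 (b = a, alias): a = [16, 14, 3], b = [16, 14, 3]
After line 3 (c = list(a) is a copy, new object): c = [16, 14, 3]
After line 4 (b[0] = 16 * 3 = 48; mutates shared a/b): a = b = [48, 14, 3], c = [16, 14, 3]
After line 5 (a[0] = 48, c[0] = 16; result = False)

False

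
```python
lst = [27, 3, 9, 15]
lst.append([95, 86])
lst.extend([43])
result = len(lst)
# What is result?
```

After line 1: lst = [27, 3, 9, 15]
After line 2 (append adds [95, 86] as single element): lst = [27, 3, 9, 15, [95, 86]]
After line 3 (extend unpacks [43], adds 43): lst = [27, 3, 9, 15, [95, 86], 43]
After line 4: result = len(lst) = 6

6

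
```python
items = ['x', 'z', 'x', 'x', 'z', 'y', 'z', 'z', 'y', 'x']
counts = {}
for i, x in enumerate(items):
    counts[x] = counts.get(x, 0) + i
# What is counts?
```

Initial: counts = {}, items = ['x', 'z', 'x', 'x', 'z', 'y', 'z', 'z', 'y', 'x']
i=0, x='x': counts = {'x': 0}
i=1, x='z': counts = {'x': 0, 'z': 1}
i=2, x='x': counts = {'x': 2, 'z': 1}
i=3, x='x': counts = {'x': 5, 'z': 1}
i=4, x='z': counts = {'x': 5, 'z': 5}
i=5, x='y': counts = {'x': 5, 'z': 5, 'y': 5}
i=6, x='z': counts = {'x': 5, 'z': 11, 'y': 5}
i=7, x='z': counts = {'x': 5, 'z': 18, 'y': 5}
i=8, x='y': counts = {'x': 5, 'z': 18, 'y': 13}
i=9, x='x': counts = {'x': 14, 'z': 18, 'y': 13}

{'x': 14, 'z': 18, 'y': 13}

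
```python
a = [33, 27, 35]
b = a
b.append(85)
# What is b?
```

After line 1: a = [33, 27, 35]
After line 2 (b = a is an alias, same object): a = [33, 27, 35], b = [33, 27, 35]
After line 3 (b.append mutates the shared list): a = [33, 27, 35, 85], b = [33, 27, 35, 85]

[33, 27, 35, 85]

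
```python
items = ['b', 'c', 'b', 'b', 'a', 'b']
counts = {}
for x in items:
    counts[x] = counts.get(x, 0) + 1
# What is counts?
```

Initial: counts = {}, items = ['b', 'c', 'b', 'b', 'a', 'b']
See 'b': counts = {'b': 1}
See 'c': counts = {'b': 1, 'c': 1}
See 'b': counts = {'b': 2, 'c': 1}
See 'b': counts = {'b': 3, 'c': 1}
See 'a': counts = {'b': 3, 'c': 1, 'a': 1}
See 'b': counts = {'b': 4, 'c': 1, 'a': 1}

{'b': 4, 'c': 1, 'a': 1}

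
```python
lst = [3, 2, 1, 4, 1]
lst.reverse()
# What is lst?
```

[1, 4, 1, 2, 3]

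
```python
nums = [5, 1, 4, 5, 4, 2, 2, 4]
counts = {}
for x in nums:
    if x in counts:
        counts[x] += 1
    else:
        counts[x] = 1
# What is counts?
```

Initial: counts = {}, nums = [5, 1, 4, 5, 4, 2, 2, 4]
See 5: counts = {5: 1}
See 1: counts = {5: 1, 1: 1}
See 4: counts = {5: 1, 1: 1, 4: 1}
See 5: counts = {5: 2, 1: 1, 4: 1}
See 4: counts = {5: 2, 1: 1, 4: 2}
See 2: counts = {5: 2, 1: 1, 4: 2, 2: 1}
See 2: counts = {5: 2, 1: 1, 4: 2, 2: 2}
See 4: counts = {5: 2, 1: 1, 4: 3, 2: 2}

{5: 2, 1: 1, 4: 3, 2: 2}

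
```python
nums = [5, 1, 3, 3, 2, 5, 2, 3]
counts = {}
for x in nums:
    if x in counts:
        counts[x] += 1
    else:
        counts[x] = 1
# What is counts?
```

Initial: counts = {}, nums = [5, 1, 3, 3, 2, 5, 2, 3]
See 5: counts = {5: 1}
See 1: counts = {5: 1, 1: 1}
See 3: counts = {5: 1, 1: 1, 3: 1}
See 3: counts = {5: 1, 1: 1, 3: 2}
See 2: counts = {5: 1, 1: 1, 3: 2, 2: 1}
See 5: counts = {5: 2, 1: 1, 3: 2, 2: 1}
See 2: counts = {5: 2, 1: 1, 3: 2, 2: 2}
See 3: counts = {5: 2, 1: 1, 3: 3, 2: 2}

{5: 2, 1: 1, 3: 3, 2: 2}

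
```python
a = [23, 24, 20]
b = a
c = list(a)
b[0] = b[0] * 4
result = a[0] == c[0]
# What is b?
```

After line 1: a = [23, 24, 20]
After line 2 (b = a, alias): a = [23, 24, 20], b = [23, 24, 20]
After line 3 (c = list(a) is a copy, new object): c = [23, 24, 20]
After line 4 (b[0] = 23 * 4 = 92; mutates shared a/b): a = b = [92, 24, 20], c = [23, 24, 20]
After line 5 (a[0] = 92, c[0] = 23; result = False)

[92, 24, 20]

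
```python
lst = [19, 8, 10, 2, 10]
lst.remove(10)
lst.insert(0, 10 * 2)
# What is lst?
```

After line 1: lst = [19, 8, 10, 2, 10]
After line 2 (remove first 10): lst = [19, 8, 2, 10]
After line 3 (insert 20 at index 0): lst = [20, 19, 8, 2, 10]

[20, 19, 8, 2, 10]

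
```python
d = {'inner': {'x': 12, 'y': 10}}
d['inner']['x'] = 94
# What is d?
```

After line 1: d = {'inner': {'x': 12, 'y': 10}}
After line 2 (inner x overwritten): d = {'inner': {'x': 94, 'y': 10}}

{'inner': {'x': 94, 'y': 10}}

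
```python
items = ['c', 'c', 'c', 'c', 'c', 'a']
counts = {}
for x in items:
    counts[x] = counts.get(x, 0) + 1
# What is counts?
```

Initial: counts = {}, items = ['c', 'c', 'c', 'c', 'c', 'a']
See 'c': counts = {'c': 1}
See 'c': counts = {'c': 2}
See 'c': counts = {'c': 3}
See 'c': counts = {'c': 4}
See 'c': counts = {'c': 5}
See 'a': counts = {'c': 5, 'a': 1}

{'c': 5, 'a': 1}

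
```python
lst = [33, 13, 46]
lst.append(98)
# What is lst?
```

[33, 13, 46, 98]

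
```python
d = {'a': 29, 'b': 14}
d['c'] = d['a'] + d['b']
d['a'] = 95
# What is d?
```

After line 1: d = {'a': 29, 'b': 14}
After line 2 (d['c'] = 29 + 14): d = {'a': 29, 'b': 14, 'c': 43}
After line 3: d = {'a': 95, 'b': 14, 'c': 43}

{'a': 95, 'b': 14, 'c': 43}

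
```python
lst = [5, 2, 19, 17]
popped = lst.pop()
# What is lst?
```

[5, 2, 19]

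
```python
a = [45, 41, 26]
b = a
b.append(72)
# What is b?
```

After line 1: a = [45, 41, 26]
After line 2 (b = a is an alias, same object): a = [45, 41, 26], b = [45, 41, 26]
After line 3 (b.append mutates the shared list): a = [45, 41, 26, 72], b = [45, 41, 26, 72]

[45, 41, 26, 72]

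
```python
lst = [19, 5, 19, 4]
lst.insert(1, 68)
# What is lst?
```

[19, 68, 5, 19, 4]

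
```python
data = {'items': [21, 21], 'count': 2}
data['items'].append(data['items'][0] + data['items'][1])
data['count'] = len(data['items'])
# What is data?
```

After line 1: data = {'items': [21, 21], 'count': 2}
After line 2 (append 21 + 21 = 42): data = {'items': [21, 21, 42], 'count': 2}
After line 3 (count = len(items) = 3): data = {'items': [21, 21, 42], 'count': 3}

{'items': [21, 21, 42], 'count': 3}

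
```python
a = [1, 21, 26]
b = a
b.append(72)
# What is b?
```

After line 1: a = [1, 21, 26]
After line 2 (b = a is an alias, same object): a = [1, 21, 26], b = [1, 21, 26]
After line 3 (b.append mutates the shared list): a = [1, 21, 26, 72], b = [1, 21, 26, 72]

[1, 21, 26, 72]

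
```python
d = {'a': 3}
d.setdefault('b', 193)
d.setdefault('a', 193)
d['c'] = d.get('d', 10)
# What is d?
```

After line 1: d = {'a': 3}
After line 2 (setdefault adds 'b'=193): d = {'a': 3, 'b': 193}
After line 3 (setdefault 'a' no-op, already exists): d = {'a': 3, 'b': 193}
After line 4 (get('d', 10) returns default since 'd' not in d): d = {'a': 3, 'b': 193, 'c': 10}

{'a': 3, 'b': 193, 'c': 10}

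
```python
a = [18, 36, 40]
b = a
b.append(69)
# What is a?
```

After line 1: a = [18, 36, 40]
After line 2 (b = a is an alias, same object): a = [18, 36, 40], b = [18, 36, 40]
After line 3 (b.append mutates the shared list): a = [18, 36, 40, 69], b = [18, 36, 40, 69]

[18, 36, 40, 69]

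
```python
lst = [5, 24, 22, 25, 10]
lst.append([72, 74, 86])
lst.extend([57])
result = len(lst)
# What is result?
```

After line 1: lst = [5, 24, 22, 25, 10]
After line 2 (append adds [72, 74, 86] as single element): lst = [5, 24, 22, 25, 10, [72, 74, 86]]
After line 3 (extend unpacks [57], adds 57): lst = [5, 24, 22, 25, 10, [72, 74, 86], 57]
After line 4: result = len(lst) = 7

7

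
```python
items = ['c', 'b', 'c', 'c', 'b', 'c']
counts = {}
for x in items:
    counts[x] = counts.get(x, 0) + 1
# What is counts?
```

Initial: counts = {}, items = ['c', 'b', 'c', 'c', 'b', 'c']
See 'c': counts = {'c': 1}
See 'b': counts = {'c': 1, 'b': 1}
See 'c': counts = {'c': 2, 'b': 1}
See 'c': counts = {'c': 3, 'b': 1}
See 'b': counts = {'c': 3, 'b': 2}
See 'c': counts = {'c': 4, 'b': 2}

{'c': 4, 'b': 2}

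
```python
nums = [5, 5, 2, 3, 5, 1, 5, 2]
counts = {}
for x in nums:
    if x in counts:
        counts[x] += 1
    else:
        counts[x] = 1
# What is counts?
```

Initial: counts = {}, nums = [5, 5, 2, 3, 5, 1, 5, 2]
See 5: counts = {5: 1}
See 5: counts = {5: 2}
See 2: counts = {5: 2, 2: 1}
See 3: counts = {5: 2, 2: 1, 3: 1}
See 5: counts = {5: 3, 2: 1, 3: 1}
See 1: counts = {5: 3, 2: 1, 3: 1, 1: 1}
See 5: counts = {5: 4, 2: 1, 3: 1, 1: 1}
See 2: counts = {5: 4, 2: 2, 3: 1, 1: 1}

{5: 4, 2: 2, 3: 1, 1: 1}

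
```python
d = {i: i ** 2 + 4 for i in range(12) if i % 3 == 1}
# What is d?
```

{1: 5, 4: 20, 7: 53, 10: 104}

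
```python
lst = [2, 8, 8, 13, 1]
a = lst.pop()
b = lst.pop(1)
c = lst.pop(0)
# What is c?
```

After line 1: lst = [2, 8, 8, 13, 1]
After line 2 (pop() -> a = 1): lst = [2, 8, 8, 13]
After line 3 (pop(1) -> b = 8): lst = [2, 8, 13]
After line 4 (pop(0) -> c = 2): lst = [8, 13]

2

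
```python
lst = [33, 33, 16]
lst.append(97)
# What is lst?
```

[33, 33, 16, 97]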